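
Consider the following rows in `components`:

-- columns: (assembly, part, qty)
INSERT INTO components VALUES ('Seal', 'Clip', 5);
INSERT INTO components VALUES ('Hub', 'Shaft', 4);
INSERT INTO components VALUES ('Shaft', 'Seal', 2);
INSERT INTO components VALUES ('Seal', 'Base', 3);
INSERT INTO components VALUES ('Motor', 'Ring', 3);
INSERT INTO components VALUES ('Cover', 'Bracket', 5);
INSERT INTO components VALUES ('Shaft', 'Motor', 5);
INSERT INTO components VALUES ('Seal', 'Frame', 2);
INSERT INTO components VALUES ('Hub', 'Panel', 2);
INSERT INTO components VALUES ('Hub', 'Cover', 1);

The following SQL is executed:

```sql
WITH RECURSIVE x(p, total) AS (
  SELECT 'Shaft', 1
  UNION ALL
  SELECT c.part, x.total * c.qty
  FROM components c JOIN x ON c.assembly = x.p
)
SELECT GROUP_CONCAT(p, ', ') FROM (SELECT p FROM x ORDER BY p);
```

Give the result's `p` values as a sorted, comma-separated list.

Base, Clip, Frame, Motor, Ring, Seal, Shaft

Base: (Shaft, total=1).
Iteration 1: components of {Shaft} -> Motor = 1*5 = 5, Seal = 1*2 = 2.
Iteration 2: components of {Motor,Seal} -> Base = 2*3 = 6, Clip = 2*5 = 10, Frame = 2*2 = 4, Ring = 5*3 = 15.
Iteration 3: no further components; recursion stops.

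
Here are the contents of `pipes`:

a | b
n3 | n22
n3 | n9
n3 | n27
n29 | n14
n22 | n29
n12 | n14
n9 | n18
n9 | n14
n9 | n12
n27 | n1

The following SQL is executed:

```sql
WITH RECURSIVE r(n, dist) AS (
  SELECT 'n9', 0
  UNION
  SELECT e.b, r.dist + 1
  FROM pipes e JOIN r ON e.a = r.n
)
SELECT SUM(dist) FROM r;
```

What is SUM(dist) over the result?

Base: (n9, dist=0).
Iteration 1: edges from {n9} -> (n12, dist=1), (n14, dist=1), (n18, dist=1).
Iteration 2: edges from {n12,n14,n18} -> (n14, dist=2).
Iteration 3: no outgoing edges from {n14}; recursion stops.
SUM(dist) = 0 + 1 + 1 + 1 + 2 = 5.

5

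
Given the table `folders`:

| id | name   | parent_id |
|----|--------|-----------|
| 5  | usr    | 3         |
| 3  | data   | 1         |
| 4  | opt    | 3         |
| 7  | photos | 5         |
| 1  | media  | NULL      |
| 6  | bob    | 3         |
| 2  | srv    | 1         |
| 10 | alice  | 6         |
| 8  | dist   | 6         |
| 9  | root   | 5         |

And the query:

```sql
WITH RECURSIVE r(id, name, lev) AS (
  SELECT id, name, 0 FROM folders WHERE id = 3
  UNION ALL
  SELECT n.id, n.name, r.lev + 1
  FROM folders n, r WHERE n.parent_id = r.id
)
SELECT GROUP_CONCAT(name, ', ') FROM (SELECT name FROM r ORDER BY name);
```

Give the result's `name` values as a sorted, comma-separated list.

alice, bob, data, dist, opt, photos, root, usr

Base: id=3 (data) at lev 0.
Iteration 1: rows with parent_id in {3} -> opt (id 4, lev 1), usr (id 5, lev 1), bob (id 6, lev 1).
Iteration 2: rows with parent_id in {4,5,6} -> photos (id 7, lev 2), dist (id 8, lev 2), root (id 9, lev 2), alice (id 10, lev 2).
Iteration 3: no rows with parent_id in {7,8,9,10}; recursion stops.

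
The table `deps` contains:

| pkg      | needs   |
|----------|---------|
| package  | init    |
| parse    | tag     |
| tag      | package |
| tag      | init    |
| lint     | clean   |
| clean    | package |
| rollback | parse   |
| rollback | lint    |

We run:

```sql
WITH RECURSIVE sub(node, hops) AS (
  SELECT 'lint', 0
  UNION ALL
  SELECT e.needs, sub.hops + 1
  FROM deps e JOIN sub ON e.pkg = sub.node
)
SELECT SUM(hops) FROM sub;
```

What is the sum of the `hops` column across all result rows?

6

Base: (lint, hops=0).
Iteration 1: edges from {lint} -> (clean, hops=1).
Iteration 2: edges from {clean} -> (package, hops=2).
Iteration 3: edges from {package} -> (init, hops=3).
Iteration 4: no outgoing edges from {init}; recursion stops.
SUM(hops) = 0 + 1 + 2 + 3 = 6.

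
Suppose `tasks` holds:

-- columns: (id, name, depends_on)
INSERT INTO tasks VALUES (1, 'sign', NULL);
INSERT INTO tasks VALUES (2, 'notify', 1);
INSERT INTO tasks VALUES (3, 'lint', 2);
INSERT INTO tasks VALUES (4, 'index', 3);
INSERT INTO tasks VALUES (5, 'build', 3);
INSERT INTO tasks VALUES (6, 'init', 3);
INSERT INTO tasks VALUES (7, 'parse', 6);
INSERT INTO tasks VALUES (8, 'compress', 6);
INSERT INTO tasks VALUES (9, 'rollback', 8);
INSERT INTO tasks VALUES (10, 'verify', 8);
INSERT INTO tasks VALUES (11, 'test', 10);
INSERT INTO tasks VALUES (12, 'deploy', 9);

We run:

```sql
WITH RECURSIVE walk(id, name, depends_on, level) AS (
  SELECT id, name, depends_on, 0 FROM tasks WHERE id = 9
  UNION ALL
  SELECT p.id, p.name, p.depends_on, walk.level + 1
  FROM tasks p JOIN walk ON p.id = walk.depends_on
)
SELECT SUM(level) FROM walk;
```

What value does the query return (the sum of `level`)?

15

Base: id=9 (rollback), depends_on=8, level 0.
Iteration 1: join on id=8 -> compress (id 8, depends_on=6, level 1).
Iteration 2: join on id=6 -> init (id 6, depends_on=3, level 2).
Iteration 3: join on id=3 -> lint (id 3, depends_on=2, level 3).
Iteration 4: join on id=2 -> notify (id 2, depends_on=1, level 4).
Iteration 5: join on id=1 -> sign (id 1, depends_on=NULL, level 5).
Iteration 6: depends_on is NULL; no match; recursion stops.
SUM(level) = 0 + 1 + 2 + 3 + 4 + 5 = 15.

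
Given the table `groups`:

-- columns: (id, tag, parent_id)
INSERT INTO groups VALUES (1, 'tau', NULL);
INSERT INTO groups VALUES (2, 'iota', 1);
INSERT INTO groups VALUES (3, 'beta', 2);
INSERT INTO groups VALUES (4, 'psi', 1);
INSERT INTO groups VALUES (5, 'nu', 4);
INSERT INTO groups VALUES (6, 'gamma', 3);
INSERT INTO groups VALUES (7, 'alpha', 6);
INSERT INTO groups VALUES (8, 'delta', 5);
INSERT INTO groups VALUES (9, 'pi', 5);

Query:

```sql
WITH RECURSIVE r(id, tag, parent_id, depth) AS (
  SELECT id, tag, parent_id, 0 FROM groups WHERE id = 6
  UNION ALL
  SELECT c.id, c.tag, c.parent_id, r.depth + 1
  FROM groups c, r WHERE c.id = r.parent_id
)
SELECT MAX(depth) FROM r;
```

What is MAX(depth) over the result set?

Base: id=6 (gamma), parent_id=3, depth 0.
Iteration 1: join on id=3 -> beta (id 3, parent_id=2, depth 1).
Iteration 2: join on id=2 -> iota (id 2, parent_id=1, depth 2).
Iteration 3: join on id=1 -> tau (id 1, parent_id=NULL, depth 3).
Iteration 4: parent_id is NULL; no match; recursion stops.
depth values: 0, 1, 2, 3; the maximum is 3.

3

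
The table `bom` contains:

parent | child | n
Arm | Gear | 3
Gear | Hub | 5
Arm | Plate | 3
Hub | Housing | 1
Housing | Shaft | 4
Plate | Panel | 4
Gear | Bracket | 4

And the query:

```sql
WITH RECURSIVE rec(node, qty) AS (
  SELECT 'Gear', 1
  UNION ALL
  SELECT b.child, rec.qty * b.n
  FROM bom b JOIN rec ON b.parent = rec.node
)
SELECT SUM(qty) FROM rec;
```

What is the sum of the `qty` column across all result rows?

Base: (Gear, qty=1).
Iteration 1: components of {Gear} -> Bracket = 1*4 = 4, Hub = 1*5 = 5.
Iteration 2: components of {Bracket,Hub} -> Housing = 5*1 = 5.
Iteration 3: components of {Housing} -> Shaft = 5*4 = 20.
Iteration 4: no further components; recursion stops.
SUM(qty) = 1 + 5 + 4 + 5 + 20 = 35.

35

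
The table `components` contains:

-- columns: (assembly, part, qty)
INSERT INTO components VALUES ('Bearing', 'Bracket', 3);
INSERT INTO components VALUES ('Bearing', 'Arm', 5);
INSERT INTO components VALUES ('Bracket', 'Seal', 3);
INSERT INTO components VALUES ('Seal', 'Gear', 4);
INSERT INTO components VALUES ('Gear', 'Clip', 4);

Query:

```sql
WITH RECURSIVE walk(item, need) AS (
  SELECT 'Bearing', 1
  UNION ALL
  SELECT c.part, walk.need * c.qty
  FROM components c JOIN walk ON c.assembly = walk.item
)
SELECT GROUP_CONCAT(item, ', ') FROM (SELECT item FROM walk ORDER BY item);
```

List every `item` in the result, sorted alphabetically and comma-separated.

Base: (Bearing, need=1).
Iteration 1: components of {Bearing} -> Arm = 1*5 = 5, Bracket = 1*3 = 3.
Iteration 2: components of {Arm,Bracket} -> Seal = 3*3 = 9.
Iteration 3: components of {Seal} -> Gear = 9*4 = 36.
Iteration 4: components of {Gear} -> Clip = 36*4 = 144.
Iteration 5: no further components; recursion stops.

Arm, Bearing, Bracket, Clip, Gear, Seal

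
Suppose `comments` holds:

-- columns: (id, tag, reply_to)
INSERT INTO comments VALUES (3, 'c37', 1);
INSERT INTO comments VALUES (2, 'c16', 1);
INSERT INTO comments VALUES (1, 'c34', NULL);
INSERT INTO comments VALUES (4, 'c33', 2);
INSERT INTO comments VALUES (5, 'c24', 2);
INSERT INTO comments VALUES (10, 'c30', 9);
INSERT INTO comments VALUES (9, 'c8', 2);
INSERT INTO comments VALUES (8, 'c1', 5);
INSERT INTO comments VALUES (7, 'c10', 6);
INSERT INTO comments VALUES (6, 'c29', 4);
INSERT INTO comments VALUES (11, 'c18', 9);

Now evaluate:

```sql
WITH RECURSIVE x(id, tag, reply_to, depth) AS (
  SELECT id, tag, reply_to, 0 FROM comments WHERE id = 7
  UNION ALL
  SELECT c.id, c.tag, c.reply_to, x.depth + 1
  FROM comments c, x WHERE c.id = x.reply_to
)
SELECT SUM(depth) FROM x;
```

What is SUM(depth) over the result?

Base: id=7 (c10), reply_to=6, depth 0.
Iteration 1: join on id=6 -> c29 (id 6, reply_to=4, depth 1).
Iteration 2: join on id=4 -> c33 (id 4, reply_to=2, depth 2).
Iteration 3: join on id=2 -> c16 (id 2, reply_to=1, depth 3).
Iteration 4: join on id=1 -> c34 (id 1, reply_to=NULL, depth 4).
Iteration 5: reply_to is NULL; no match; recursion stops.
SUM(depth) = 0 + 1 + 2 + 3 + 4 = 10.

10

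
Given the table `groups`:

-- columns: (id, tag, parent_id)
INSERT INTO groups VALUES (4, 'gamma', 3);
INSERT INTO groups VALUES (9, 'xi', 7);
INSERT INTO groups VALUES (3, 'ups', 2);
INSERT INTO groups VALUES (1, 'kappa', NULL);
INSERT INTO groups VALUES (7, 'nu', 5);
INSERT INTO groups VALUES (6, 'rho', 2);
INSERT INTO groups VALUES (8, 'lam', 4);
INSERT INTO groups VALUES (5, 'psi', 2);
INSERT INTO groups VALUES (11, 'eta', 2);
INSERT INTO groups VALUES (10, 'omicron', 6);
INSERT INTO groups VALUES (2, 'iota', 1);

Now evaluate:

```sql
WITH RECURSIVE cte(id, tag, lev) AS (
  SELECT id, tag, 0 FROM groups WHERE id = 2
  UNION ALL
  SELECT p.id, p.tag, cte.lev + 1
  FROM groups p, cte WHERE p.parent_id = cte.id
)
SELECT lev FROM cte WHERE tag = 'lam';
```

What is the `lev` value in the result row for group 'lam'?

3

Base: id=2 (iota) at lev 0.
Iteration 1: rows with parent_id in {2} -> ups (id 3, lev 1), psi (id 5, lev 1), rho (id 6, lev 1), eta (id 11, lev 1).
Iteration 2: rows with parent_id in {3,5,6,11} -> gamma (id 4, lev 2), nu (id 7, lev 2), omicron (id 10, lev 2).
Iteration 3: rows with parent_id in {4,7,10} -> lam (id 8, lev 3), xi (id 9, lev 3).
Iteration 4: no rows with parent_id in {8,9}; recursion stops.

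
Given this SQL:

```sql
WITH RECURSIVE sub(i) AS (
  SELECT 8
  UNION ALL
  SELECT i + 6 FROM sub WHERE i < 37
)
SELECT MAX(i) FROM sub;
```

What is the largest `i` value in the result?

Base: i=8.
Iteration 1: 8 < 37 holds -> i = 8 + 6 = 14.
Iteration 2: 14 < 37 holds -> i = 14 + 6 = 20.
Iteration 3: 20 < 37 holds -> i = 20 + 6 = 26.
Iteration 4: 26 < 37 holds -> i = 26 + 6 = 32.
Iteration 5: 32 < 37 holds -> i = 32 + 6 = 38.
Iteration 6: 38 < 37 fails; recursion stops.
i values: 8, 14, 20, 26, 32, 38; the maximum is 38.

38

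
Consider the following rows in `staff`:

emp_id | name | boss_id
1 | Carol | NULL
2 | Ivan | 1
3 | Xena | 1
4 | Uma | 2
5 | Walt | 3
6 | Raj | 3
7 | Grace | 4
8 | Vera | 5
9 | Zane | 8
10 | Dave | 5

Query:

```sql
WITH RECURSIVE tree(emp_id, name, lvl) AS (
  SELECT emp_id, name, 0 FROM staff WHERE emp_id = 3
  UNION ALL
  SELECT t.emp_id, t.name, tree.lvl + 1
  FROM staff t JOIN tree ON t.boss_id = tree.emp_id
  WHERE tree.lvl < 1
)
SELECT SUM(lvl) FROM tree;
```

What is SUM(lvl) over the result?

Base: emp_id=3 (Xena) at lvl 0.
Iteration 1: rows with boss_id in {3} -> Walt (id 5, lvl 1), Raj (id 6, lvl 1).
Iteration 2: lvl < 1 fails for all current rows; recursion stops.
SUM(lvl) = 0 + 1 + 1 = 2.

2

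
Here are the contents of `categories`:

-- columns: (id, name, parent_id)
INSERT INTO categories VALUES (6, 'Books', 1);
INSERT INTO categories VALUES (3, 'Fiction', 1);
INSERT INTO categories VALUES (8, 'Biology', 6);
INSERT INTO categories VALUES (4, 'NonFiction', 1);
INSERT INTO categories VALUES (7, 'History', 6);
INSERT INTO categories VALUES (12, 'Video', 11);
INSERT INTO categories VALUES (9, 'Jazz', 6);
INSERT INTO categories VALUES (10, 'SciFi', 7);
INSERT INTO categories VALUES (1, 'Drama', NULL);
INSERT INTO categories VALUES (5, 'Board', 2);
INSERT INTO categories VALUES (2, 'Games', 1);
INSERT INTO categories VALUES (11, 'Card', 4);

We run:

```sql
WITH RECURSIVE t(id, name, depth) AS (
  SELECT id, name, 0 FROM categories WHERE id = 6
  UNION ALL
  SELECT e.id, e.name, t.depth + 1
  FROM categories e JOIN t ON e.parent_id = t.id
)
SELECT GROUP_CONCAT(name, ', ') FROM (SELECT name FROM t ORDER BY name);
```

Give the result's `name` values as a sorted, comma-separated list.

Biology, Books, History, Jazz, SciFi

Base: id=6 (Books) at depth 0.
Iteration 1: rows with parent_id in {6} -> History (id 7, depth 1), Biology (id 8, depth 1), Jazz (id 9, depth 1).
Iteration 2: rows with parent_id in {7,8,9} -> SciFi (id 10, depth 2).
Iteration 3: no rows with parent_id in {10}; recursion stops.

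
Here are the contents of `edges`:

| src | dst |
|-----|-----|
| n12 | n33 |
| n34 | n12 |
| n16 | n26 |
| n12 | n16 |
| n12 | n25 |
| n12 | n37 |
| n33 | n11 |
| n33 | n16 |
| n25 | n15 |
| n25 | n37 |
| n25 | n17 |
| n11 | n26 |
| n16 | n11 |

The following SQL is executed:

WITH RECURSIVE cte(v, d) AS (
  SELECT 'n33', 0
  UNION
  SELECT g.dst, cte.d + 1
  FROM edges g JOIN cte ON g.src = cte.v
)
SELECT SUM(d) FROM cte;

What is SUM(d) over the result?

Base: (n33, d=0).
Iteration 1: edges from {n33} -> (n11, d=1), (n16, d=1).
Iteration 2: edges from {n11,n16} -> (n11, d=2), (n26, d=2). [UNION drops 1 duplicate row(s)]
Iteration 3: edges from {n11,n26} -> (n26, d=3).
Iteration 4: no outgoing edges from {n26}; recursion stops.
SUM(d) = 0 + 1 + 1 + 2 + 2 + 3 = 9.

9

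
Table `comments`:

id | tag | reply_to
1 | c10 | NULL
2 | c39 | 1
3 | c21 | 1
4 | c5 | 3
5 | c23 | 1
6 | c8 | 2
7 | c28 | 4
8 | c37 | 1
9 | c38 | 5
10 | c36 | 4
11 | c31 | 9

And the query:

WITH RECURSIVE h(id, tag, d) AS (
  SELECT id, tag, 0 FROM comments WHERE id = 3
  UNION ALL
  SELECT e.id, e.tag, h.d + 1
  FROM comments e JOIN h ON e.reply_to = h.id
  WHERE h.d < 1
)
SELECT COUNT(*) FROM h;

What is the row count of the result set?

Base: id=3 (c21) at d 0.
Iteration 1: rows with reply_to in {3} -> c5 (id 4, d 1).
Iteration 2: d < 1 fails for all current rows; recursion stops.
Total rows emitted: 2.

2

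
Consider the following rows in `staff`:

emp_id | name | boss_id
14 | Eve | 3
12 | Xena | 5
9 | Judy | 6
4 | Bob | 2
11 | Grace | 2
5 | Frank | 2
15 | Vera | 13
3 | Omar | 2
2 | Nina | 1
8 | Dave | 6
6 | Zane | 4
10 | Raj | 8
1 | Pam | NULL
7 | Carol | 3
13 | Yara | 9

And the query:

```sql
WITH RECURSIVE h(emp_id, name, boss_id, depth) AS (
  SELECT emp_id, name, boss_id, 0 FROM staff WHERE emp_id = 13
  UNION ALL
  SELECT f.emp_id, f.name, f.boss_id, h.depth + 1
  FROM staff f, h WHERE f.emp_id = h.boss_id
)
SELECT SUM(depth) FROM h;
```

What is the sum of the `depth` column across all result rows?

15

Base: emp_id=13 (Yara), boss_id=9, depth 0.
Iteration 1: join on emp_id=9 -> Judy (id 9, boss_id=6, depth 1).
Iteration 2: join on emp_id=6 -> Zane (id 6, boss_id=4, depth 2).
Iteration 3: join on emp_id=4 -> Bob (id 4, boss_id=2, depth 3).
Iteration 4: join on emp_id=2 -> Nina (id 2, boss_id=1, depth 4).
Iteration 5: join on emp_id=1 -> Pam (id 1, boss_id=NULL, depth 5).
Iteration 6: boss_id is NULL; no match; recursion stops.
SUM(depth) = 0 + 1 + 2 + 3 + 4 + 5 = 15.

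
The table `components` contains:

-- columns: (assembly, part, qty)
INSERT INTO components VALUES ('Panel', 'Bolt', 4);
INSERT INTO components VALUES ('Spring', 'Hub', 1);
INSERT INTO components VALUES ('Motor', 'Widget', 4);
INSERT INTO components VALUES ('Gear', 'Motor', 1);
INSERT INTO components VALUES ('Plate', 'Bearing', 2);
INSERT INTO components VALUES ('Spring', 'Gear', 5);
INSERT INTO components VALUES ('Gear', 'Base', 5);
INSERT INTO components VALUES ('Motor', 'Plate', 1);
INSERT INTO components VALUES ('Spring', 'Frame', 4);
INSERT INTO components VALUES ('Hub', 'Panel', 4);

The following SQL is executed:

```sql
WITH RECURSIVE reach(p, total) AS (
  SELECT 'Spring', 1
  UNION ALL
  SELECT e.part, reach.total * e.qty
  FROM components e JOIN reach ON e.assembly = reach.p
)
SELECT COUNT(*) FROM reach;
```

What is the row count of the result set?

Base: (Spring, total=1).
Iteration 1: components of {Spring} -> Frame = 1*4 = 4, Gear = 1*5 = 5, Hub = 1*1 = 1.
Iteration 2: components of {Frame,Gear,Hub} -> Base = 5*5 = 25, Motor = 5*1 = 5, Panel = 1*4 = 4.
Iteration 3: components of {Base,Motor,Panel} -> Bolt = 4*4 = 16, Plate = 5*1 = 5, Widget = 5*4 = 20.
Iteration 4: components of {Bolt,Plate,Widget} -> Bearing = 5*2 = 10.
Iteration 5: no further components; recursion stops.
Total rows emitted: 11.

11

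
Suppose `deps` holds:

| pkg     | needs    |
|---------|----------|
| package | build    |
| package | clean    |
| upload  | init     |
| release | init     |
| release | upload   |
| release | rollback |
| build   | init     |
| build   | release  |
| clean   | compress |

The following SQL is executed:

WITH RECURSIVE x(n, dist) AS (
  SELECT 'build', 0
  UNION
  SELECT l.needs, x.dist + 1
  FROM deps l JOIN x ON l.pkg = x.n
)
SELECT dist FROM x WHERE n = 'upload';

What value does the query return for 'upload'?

Base: (build, dist=0).
Iteration 1: edges from {build} -> (init, dist=1), (release, dist=1).
Iteration 2: edges from {init,release} -> (init, dist=2), (rollback, dist=2), (upload, dist=2).
Iteration 3: edges from {init,rollback,upload} -> (init, dist=3).
Iteration 4: no outgoing edges from {init}; recursion stops.

2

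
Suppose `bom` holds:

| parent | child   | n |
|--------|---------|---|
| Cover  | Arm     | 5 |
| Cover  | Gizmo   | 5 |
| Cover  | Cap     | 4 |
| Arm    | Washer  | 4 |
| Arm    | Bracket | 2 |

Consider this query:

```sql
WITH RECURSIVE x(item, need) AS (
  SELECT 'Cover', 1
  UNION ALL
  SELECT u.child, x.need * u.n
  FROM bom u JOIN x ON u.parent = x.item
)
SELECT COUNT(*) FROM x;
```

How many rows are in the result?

6

Base: (Cover, need=1).
Iteration 1: components of {Cover} -> Arm = 1*5 = 5, Cap = 1*4 = 4, Gizmo = 1*5 = 5.
Iteration 2: components of {Arm,Cap,Gizmo} -> Bracket = 5*2 = 10, Washer = 5*4 = 20.
Iteration 3: no further components; recursion stops.
Total rows emitted: 6.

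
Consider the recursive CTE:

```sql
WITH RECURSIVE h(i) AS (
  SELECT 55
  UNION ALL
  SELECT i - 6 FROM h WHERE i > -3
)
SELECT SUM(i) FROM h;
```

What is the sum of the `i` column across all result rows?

275

Base: i=55.
Iteration 1: 55 > -3 holds -> i = 55 - 6 = 49.
Iteration 2: 49 > -3 holds -> i = 49 - 6 = 43.
Iteration 3: 43 > -3 holds -> i = 43 - 6 = 37.
Iteration 4: 37 > -3 holds -> i = 37 - 6 = 31.
Iteration 5: 31 > -3 holds -> i = 31 - 6 = 25.
Iteration 6: 25 > -3 holds -> i = 25 - 6 = 19.
Iteration 7: 19 > -3 holds -> i = 19 - 6 = 13.
Iteration 8: 13 > -3 holds -> i = 13 - 6 = 7.
Iteration 9: 7 > -3 holds -> i = 7 - 6 = 1.
Iteration 10: 1 > -3 holds -> i = 1 - 6 = -5.
Iteration 11: -5 > -3 fails; recursion stops.
SUM(i) = 55 + 49 + 43 + 37 + 31 + 25 + 19 + 13 + 7 + 1 + -5 = 275.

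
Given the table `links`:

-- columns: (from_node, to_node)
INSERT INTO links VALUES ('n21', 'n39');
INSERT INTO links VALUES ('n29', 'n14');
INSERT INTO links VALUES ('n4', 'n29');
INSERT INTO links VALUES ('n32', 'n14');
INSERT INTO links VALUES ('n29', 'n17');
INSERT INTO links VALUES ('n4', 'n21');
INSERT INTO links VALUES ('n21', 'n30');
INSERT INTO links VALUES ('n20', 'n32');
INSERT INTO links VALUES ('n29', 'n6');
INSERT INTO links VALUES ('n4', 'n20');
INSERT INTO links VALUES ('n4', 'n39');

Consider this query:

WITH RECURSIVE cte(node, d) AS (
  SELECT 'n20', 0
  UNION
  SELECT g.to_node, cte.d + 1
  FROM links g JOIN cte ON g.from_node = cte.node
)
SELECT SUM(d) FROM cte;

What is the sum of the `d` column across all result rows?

Base: (n20, d=0).
Iteration 1: edges from {n20} -> (n32, d=1).
Iteration 2: edges from {n32} -> (n14, d=2).
Iteration 3: no outgoing edges from {n14}; recursion stops.
SUM(d) = 0 + 1 + 2 = 3.

3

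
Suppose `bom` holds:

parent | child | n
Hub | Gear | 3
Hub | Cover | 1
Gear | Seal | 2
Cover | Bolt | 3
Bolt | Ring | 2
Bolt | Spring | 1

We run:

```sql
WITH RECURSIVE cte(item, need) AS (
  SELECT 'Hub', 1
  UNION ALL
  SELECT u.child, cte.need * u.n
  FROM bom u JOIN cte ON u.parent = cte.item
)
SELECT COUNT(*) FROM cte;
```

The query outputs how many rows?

Base: (Hub, need=1).
Iteration 1: components of {Hub} -> Cover = 1*1 = 1, Gear = 1*3 = 3.
Iteration 2: components of {Cover,Gear} -> Bolt = 1*3 = 3, Seal = 3*2 = 6.
Iteration 3: components of {Bolt,Seal} -> Ring = 3*2 = 6, Spring = 3*1 = 3.
Iteration 4: no further components; recursion stops.
Total rows emitted: 7.

7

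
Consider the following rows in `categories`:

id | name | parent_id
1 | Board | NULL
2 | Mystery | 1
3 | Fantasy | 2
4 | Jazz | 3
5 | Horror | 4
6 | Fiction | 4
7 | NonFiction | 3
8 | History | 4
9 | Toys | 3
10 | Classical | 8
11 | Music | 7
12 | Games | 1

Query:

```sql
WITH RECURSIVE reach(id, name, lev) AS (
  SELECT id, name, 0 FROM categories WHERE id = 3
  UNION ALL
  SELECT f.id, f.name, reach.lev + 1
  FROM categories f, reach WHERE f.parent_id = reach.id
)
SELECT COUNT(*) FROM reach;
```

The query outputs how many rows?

Base: id=3 (Fantasy) at lev 0.
Iteration 1: rows with parent_id in {3} -> Jazz (id 4, lev 1), NonFiction (id 7, lev 1), Toys (id 9, lev 1).
Iteration 2: rows with parent_id in {4,7,9} -> Horror (id 5, lev 2), Fiction (id 6, lev 2), History (id 8, lev 2), Music (id 11, lev 2).
Iteration 3: rows with parent_id in {5,6,8,11} -> Classical (id 10, lev 3).
Iteration 4: no rows with parent_id in {10}; recursion stops.
Total rows emitted: 9.

9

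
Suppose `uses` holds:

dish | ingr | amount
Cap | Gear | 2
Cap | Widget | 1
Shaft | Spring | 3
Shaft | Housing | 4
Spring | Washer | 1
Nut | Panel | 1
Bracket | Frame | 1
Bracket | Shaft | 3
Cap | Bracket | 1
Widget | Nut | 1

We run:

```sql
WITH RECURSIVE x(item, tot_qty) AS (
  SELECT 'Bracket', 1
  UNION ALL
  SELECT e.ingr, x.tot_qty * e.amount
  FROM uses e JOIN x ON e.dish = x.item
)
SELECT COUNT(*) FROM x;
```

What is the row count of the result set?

Base: (Bracket, tot_qty=1).
Iteration 1: components of {Bracket} -> Frame = 1*1 = 1, Shaft = 1*3 = 3.
Iteration 2: components of {Frame,Shaft} -> Housing = 3*4 = 12, Spring = 3*3 = 9.
Iteration 3: components of {Housing,Spring} -> Washer = 9*1 = 9.
Iteration 4: no further components; recursion stops.
Total rows emitted: 6.

6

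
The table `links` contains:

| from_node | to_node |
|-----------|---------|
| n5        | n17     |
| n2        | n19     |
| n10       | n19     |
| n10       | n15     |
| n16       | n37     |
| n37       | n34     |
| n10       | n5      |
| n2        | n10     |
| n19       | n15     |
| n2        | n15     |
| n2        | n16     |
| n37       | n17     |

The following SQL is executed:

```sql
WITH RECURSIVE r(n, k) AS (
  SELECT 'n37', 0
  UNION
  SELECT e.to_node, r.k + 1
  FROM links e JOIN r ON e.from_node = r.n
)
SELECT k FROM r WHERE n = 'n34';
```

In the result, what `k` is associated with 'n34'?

Base: (n37, k=0).
Iteration 1: edges from {n37} -> (n17, k=1), (n34, k=1).
Iteration 2: no outgoing edges from {n17,n34}; recursion stops.

1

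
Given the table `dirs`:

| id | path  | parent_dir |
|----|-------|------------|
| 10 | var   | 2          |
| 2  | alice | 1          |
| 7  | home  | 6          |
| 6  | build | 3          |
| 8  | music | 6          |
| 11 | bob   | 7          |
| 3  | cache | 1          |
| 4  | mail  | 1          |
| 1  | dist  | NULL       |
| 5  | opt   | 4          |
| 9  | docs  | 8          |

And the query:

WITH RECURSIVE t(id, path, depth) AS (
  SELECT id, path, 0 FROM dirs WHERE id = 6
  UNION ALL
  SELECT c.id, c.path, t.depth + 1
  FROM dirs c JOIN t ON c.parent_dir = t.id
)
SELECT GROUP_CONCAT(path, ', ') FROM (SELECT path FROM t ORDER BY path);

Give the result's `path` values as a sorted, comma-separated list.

Base: id=6 (build) at depth 0.
Iteration 1: rows with parent_dir in {6} -> home (id 7, depth 1), music (id 8, depth 1).
Iteration 2: rows with parent_dir in {7,8} -> docs (id 9, depth 2), bob (id 11, depth 2).
Iteration 3: no rows with parent_dir in {9,11}; recursion stops.

bob, build, docs, home, music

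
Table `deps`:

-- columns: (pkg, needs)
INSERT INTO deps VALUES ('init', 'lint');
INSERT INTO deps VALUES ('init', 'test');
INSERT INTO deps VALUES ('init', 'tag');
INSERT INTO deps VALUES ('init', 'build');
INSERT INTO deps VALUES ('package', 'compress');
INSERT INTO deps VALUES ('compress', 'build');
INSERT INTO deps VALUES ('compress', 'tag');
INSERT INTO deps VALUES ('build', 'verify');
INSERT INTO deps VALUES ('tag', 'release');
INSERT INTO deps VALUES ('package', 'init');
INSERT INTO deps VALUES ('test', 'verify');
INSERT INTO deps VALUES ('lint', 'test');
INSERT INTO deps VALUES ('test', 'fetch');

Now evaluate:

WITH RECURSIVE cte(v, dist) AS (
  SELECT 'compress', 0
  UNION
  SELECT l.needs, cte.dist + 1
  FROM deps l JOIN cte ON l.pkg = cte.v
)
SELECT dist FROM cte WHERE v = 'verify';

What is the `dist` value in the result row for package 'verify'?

Base: (compress, dist=0).
Iteration 1: edges from {compress} -> (build, dist=1), (tag, dist=1).
Iteration 2: edges from {build,tag} -> (release, dist=2), (verify, dist=2).
Iteration 3: no outgoing edges from {release,verify}; recursion stops.

2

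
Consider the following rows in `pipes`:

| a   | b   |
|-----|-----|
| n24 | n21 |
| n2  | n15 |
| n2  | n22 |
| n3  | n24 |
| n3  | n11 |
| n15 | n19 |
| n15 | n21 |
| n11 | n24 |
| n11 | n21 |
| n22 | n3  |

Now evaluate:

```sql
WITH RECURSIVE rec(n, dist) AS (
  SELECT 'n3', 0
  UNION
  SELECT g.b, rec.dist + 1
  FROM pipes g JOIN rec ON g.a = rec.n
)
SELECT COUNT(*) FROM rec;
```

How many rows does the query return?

6

Base: (n3, dist=0).
Iteration 1: edges from {n3} -> (n11, dist=1), (n24, dist=1).
Iteration 2: edges from {n11,n24} -> (n21, dist=2), (n24, dist=2). [UNION drops 1 duplicate row(s)]
Iteration 3: edges from {n21,n24} -> (n21, dist=3).
Iteration 4: no outgoing edges from {n21}; recursion stops.
Total rows emitted: 6.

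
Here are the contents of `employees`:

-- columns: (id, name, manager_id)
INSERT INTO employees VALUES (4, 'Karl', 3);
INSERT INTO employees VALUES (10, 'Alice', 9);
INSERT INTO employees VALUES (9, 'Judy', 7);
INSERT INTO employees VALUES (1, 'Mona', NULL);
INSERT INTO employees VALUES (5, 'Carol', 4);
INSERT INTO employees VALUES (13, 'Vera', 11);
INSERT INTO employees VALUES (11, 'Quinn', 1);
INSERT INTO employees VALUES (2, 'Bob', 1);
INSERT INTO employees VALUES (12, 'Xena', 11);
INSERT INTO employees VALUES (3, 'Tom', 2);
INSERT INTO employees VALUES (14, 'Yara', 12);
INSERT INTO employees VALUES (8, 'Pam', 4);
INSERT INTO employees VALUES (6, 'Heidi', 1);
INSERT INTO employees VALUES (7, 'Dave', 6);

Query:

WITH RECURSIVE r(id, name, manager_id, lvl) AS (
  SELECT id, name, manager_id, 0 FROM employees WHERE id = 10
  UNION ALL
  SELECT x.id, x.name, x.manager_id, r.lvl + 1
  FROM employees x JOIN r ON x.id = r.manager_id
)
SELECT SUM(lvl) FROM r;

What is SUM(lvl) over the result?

10

Base: id=10 (Alice), manager_id=9, lvl 0.
Iteration 1: join on id=9 -> Judy (id 9, manager_id=7, lvl 1).
Iteration 2: join on id=7 -> Dave (id 7, manager_id=6, lvl 2).
Iteration 3: join on id=6 -> Heidi (id 6, manager_id=1, lvl 3).
Iteration 4: join on id=1 -> Mona (id 1, manager_id=NULL, lvl 4).
Iteration 5: manager_id is NULL; no match; recursion stops.
SUM(lvl) = 0 + 1 + 2 + 3 + 4 = 10.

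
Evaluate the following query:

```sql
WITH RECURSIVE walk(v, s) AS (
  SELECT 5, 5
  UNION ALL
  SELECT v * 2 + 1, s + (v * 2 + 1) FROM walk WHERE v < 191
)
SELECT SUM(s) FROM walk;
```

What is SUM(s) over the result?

Base: v=5, s=5.
Iteration 1: 5 < 191 holds -> v = 5 * 2 + 1 = 11, s = 5 + 11 = 16.
Iteration 2: 11 < 191 holds -> v = 11 * 2 + 1 = 23, s = 16 + 23 = 39.
Iteration 3: 23 < 191 holds -> v = 23 * 2 + 1 = 47, s = 39 + 47 = 86.
Iteration 4: 47 < 191 holds -> v = 47 * 2 + 1 = 95, s = 86 + 95 = 181.
Iteration 5: 95 < 191 holds -> v = 95 * 2 + 1 = 191, s = 181 + 191 = 372.
Iteration 6: 191 < 191 fails; recursion stops.
SUM(s) = 5 + 16 + 39 + 86 + 181 + 372 = 699.

699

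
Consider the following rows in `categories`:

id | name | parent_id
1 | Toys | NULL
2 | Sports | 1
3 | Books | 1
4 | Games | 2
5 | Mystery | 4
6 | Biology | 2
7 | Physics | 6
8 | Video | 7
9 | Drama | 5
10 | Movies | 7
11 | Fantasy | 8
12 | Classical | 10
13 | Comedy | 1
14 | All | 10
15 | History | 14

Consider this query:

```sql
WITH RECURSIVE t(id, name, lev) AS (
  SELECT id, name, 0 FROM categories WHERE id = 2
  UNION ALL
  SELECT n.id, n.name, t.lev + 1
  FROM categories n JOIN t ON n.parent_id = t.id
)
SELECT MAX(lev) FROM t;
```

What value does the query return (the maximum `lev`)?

Base: id=2 (Sports) at lev 0.
Iteration 1: rows with parent_id in {2} -> Games (id 4, lev 1), Biology (id 6, lev 1).
Iteration 2: rows with parent_id in {4,6} -> Mystery (id 5, lev 2), Physics (id 7, lev 2).
Iteration 3: rows with parent_id in {5,7} -> Video (id 8, lev 3), Drama (id 9, lev 3), Movies (id 10, lev 3).
Iteration 4: rows with parent_id in {8,9,10} -> Fantasy (id 11, lev 4), Classical (id 12, lev 4), All (id 14, lev 4).
Iteration 5: rows with parent_id in {11,12,14} -> History (id 15, lev 5).
Iteration 6: no rows with parent_id in {15}; recursion stops.
lev values: 0, 1, 1, 2, 2, 3, 3, 3, 4, 4, 4, 5; the maximum is 5.

5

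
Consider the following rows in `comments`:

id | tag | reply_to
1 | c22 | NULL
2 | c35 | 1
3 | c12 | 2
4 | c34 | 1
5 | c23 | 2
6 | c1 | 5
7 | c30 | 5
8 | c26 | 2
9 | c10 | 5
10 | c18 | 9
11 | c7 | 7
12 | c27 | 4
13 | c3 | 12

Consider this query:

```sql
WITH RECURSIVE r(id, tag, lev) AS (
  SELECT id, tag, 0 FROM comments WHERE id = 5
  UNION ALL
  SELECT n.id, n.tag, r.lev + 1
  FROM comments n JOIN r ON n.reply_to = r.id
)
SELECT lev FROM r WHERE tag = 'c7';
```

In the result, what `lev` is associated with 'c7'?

Base: id=5 (c23) at lev 0.
Iteration 1: rows with reply_to in {5} -> c1 (id 6, lev 1), c30 (id 7, lev 1), c10 (id 9, lev 1).
Iteration 2: rows with reply_to in {6,7,9} -> c18 (id 10, lev 2), c7 (id 11, lev 2).
Iteration 3: no rows with reply_to in {10,11}; recursion stops.

2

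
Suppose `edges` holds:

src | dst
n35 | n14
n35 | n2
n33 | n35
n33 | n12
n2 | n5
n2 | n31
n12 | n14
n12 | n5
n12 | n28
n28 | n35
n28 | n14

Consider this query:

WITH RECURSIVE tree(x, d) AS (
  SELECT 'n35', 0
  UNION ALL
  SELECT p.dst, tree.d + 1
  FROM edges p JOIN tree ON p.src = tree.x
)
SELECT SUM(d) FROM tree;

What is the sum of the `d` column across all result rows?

6

Base: (n35, d=0).
Iteration 1: edges from {n35} -> (n14, d=1), (n2, d=1).
Iteration 2: edges from {n14,n2} -> (n31, d=2), (n5, d=2).
Iteration 3: no outgoing edges from {n31,n5}; recursion stops.
SUM(d) = 0 + 1 + 1 + 2 + 2 = 6.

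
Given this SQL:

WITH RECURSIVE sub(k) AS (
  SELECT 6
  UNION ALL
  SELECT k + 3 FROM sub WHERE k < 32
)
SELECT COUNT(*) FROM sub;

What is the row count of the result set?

Base: k=6.
Iteration 1: 6 < 32 holds -> k = 6 + 3 = 9.
Iteration 2: 9 < 32 holds -> k = 9 + 3 = 12.
Iteration 3: 12 < 32 holds -> k = 12 + 3 = 15.
Iteration 4: 15 < 32 holds -> k = 15 + 3 = 18.
Iteration 5: 18 < 32 holds -> k = 18 + 3 = 21.
Iteration 6: 21 < 32 holds -> k = 21 + 3 = 24.
Iteration 7: 24 < 32 holds -> k = 24 + 3 = 27.
Iteration 8: 27 < 32 holds -> k = 27 + 3 = 30.
Iteration 9: 30 < 32 holds -> k = 30 + 3 = 33.
Iteration 10: 33 < 32 fails; recursion stops.
Total rows emitted: 10.

10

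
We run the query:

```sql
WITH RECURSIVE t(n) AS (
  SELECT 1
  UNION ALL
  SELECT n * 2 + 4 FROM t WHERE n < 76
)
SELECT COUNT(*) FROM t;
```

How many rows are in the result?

5

Base: n=1.
Iteration 1: 1 < 76 holds -> n = 1 * 2 + 4 = 6.
Iteration 2: 6 < 76 holds -> n = 6 * 2 + 4 = 16.
Iteration 3: 16 < 76 holds -> n = 16 * 2 + 4 = 36.
Iteration 4: 36 < 76 holds -> n = 36 * 2 + 4 = 76.
Iteration 5: 76 < 76 fails; recursion stops.
Total rows emitted: 5.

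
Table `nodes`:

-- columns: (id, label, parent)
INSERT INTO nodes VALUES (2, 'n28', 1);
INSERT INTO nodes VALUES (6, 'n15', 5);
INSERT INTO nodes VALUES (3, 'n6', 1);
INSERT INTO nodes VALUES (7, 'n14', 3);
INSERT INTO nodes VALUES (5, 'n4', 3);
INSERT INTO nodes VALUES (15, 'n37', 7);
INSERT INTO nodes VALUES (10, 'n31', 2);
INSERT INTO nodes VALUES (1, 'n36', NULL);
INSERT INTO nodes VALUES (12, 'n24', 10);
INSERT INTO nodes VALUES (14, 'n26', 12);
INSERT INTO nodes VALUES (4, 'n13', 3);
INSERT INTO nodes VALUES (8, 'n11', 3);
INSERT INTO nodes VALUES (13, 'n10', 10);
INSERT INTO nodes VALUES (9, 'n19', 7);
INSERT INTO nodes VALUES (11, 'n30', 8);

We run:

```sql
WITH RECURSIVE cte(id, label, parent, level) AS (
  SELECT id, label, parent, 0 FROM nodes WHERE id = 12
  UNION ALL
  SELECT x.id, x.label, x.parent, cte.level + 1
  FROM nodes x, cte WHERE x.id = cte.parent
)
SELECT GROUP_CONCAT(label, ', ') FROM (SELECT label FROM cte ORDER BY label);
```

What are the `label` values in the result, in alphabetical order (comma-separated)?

n24, n28, n31, n36

Base: id=12 (n24), parent=10, level 0.
Iteration 1: join on id=10 -> n31 (id 10, parent=2, level 1).
Iteration 2: join on id=2 -> n28 (id 2, parent=1, level 2).
Iteration 3: join on id=1 -> n36 (id 1, parent=NULL, level 3).
Iteration 4: parent is NULL; no match; recursion stops.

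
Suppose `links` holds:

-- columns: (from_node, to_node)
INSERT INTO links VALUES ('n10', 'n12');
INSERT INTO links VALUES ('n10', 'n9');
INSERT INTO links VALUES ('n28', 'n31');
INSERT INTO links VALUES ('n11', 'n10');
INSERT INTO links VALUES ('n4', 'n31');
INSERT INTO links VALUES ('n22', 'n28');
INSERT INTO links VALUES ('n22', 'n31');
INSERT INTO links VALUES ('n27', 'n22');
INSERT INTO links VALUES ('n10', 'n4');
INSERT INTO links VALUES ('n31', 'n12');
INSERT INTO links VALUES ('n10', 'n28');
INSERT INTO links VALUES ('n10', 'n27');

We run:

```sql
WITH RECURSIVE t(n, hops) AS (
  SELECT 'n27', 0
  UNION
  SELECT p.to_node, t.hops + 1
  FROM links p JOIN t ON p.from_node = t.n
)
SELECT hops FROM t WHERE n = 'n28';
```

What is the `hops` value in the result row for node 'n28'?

2

Base: (n27, hops=0).
Iteration 1: edges from {n27} -> (n22, hops=1).
Iteration 2: edges from {n22} -> (n28, hops=2), (n31, hops=2).
Iteration 3: edges from {n28,n31} -> (n12, hops=3), (n31, hops=3).
Iteration 4: edges from {n12,n31} -> (n12, hops=4).
Iteration 5: no outgoing edges from {n12}; recursion stops.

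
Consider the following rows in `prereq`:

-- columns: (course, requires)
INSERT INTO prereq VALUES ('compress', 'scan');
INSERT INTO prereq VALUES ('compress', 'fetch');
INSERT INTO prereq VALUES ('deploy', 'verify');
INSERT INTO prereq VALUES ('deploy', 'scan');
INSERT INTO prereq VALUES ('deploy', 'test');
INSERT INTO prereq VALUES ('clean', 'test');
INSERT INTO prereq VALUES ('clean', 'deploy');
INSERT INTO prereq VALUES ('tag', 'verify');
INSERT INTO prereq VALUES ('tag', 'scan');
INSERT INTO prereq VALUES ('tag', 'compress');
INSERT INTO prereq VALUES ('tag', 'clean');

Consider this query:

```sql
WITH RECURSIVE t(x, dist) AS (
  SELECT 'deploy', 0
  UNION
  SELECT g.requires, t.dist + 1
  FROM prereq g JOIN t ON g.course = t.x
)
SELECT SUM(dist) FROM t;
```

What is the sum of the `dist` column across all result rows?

3

Base: (deploy, dist=0).
Iteration 1: edges from {deploy} -> (scan, dist=1), (test, dist=1), (verify, dist=1).
Iteration 2: no outgoing edges from {scan,test,verify}; recursion stops.
SUM(dist) = 0 + 1 + 1 + 1 = 3.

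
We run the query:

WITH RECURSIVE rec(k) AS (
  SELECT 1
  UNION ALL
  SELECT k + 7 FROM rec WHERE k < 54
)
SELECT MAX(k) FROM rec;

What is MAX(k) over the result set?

57

Base: k=1.
Iteration 1: 1 < 54 holds -> k = 1 + 7 = 8.
Iteration 2: 8 < 54 holds -> k = 8 + 7 = 15.
Iteration 3: 15 < 54 holds -> k = 15 + 7 = 22.
Iteration 4: 22 < 54 holds -> k = 22 + 7 = 29.
Iteration 5: 29 < 54 holds -> k = 29 + 7 = 36.
Iteration 6: 36 < 54 holds -> k = 36 + 7 = 43.
Iteration 7: 43 < 54 holds -> k = 43 + 7 = 50.
Iteration 8: 50 < 54 holds -> k = 50 + 7 = 57.
Iteration 9: 57 < 54 fails; recursion stops.
k values: 1, 8, 15, 22, 29, 36, 43, 50, 57; the maximum is 57.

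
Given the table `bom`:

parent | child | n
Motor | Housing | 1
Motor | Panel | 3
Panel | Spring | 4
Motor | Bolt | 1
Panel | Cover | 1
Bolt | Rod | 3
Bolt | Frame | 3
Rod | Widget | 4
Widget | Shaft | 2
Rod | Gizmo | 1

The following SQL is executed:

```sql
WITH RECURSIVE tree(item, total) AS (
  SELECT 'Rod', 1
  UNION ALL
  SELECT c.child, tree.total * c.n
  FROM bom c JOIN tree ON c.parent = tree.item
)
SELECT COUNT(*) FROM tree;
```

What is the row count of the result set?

4

Base: (Rod, total=1).
Iteration 1: components of {Rod} -> Gizmo = 1*1 = 1, Widget = 1*4 = 4.
Iteration 2: components of {Gizmo,Widget} -> Shaft = 4*2 = 8.
Iteration 3: no further components; recursion stops.
Total rows emitted: 4.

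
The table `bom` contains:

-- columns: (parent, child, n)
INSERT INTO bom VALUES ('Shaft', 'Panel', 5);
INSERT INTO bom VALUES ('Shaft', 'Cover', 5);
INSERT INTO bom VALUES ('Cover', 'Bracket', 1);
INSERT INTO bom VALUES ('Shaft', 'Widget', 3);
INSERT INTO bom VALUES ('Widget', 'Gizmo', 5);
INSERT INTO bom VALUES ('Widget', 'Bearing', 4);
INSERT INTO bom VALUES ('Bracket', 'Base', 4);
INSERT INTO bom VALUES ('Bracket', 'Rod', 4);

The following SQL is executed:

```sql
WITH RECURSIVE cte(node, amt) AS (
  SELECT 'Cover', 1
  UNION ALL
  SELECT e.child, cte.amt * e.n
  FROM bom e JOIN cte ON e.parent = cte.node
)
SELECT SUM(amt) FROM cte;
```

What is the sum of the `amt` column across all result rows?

10

Base: (Cover, amt=1).
Iteration 1: components of {Cover} -> Bracket = 1*1 = 1.
Iteration 2: components of {Bracket} -> Base = 1*4 = 4, Rod = 1*4 = 4.
Iteration 3: no further components; recursion stops.
SUM(amt) = 1 + 1 + 4 + 4 = 10.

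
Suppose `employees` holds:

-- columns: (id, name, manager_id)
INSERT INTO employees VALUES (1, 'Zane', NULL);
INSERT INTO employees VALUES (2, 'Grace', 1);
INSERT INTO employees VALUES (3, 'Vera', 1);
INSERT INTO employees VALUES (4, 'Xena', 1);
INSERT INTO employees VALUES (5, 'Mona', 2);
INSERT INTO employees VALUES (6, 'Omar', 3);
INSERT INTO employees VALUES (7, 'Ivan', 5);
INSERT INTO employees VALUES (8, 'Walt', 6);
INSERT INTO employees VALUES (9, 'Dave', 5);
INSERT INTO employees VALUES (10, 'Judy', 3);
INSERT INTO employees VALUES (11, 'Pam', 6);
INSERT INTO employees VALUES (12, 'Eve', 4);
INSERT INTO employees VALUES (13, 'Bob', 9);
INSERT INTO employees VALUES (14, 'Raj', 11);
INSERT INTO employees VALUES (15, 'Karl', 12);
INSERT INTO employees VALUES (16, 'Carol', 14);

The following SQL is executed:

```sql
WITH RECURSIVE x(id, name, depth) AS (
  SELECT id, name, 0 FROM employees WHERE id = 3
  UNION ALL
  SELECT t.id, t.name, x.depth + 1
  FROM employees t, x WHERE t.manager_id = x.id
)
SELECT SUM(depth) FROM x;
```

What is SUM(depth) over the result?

Base: id=3 (Vera) at depth 0.
Iteration 1: rows with manager_id in {3} -> Omar (id 6, depth 1), Judy (id 10, depth 1).
Iteration 2: rows with manager_id in {6,10} -> Walt (id 8, depth 2), Pam (id 11, depth 2).
Iteration 3: rows with manager_id in {8,11} -> Raj (id 14, depth 3).
Iteration 4: rows with manager_id in {14} -> Carol (id 16, depth 4).
Iteration 5: no rows with manager_id in {16}; recursion stops.
SUM(depth) = 0 + 1 + 1 + 2 + 2 + 3 + 4 = 13.

13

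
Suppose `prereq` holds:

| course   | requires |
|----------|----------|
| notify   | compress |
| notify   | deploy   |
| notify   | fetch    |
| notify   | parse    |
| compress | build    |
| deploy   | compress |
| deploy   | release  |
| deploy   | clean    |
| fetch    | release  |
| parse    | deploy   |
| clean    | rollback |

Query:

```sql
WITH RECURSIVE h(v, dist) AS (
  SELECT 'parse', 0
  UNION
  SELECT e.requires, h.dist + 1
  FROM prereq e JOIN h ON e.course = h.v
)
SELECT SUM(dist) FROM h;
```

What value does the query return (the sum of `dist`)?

Base: (parse, dist=0).
Iteration 1: edges from {parse} -> (deploy, dist=1).
Iteration 2: edges from {deploy} -> (clean, dist=2), (compress, dist=2), (release, dist=2).
Iteration 3: edges from {clean,compress,release} -> (build, dist=3), (rollback, dist=3).
Iteration 4: no outgoing edges from {build,rollback}; recursion stops.
SUM(dist) = 0 + 1 + 2 + 2 + 2 + 3 + 3 = 13.

13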